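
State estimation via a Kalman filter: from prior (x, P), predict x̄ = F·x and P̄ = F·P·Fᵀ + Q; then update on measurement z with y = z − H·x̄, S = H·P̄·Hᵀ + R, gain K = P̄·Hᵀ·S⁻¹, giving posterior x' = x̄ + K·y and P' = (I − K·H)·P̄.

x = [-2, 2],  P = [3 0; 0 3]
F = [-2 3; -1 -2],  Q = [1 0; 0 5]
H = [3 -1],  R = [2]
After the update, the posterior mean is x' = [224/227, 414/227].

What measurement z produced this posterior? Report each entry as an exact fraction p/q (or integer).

z = [1]

x̄ = F·x = [10, -2]
P̄ = F·P·Fᵀ + Q = [40 -12; -12 20]
S = H·P̄·Hᵀ + R = [454]
K = P̄·Hᵀ·S⁻¹ = [66/227; -28/227]
x' − x̄ = [-2046/227, 868/227] = K·y
y = (KᵀK)⁻¹·Kᵀ·(x' − x̄) = [-31]
z = y + H·x̄ = [-31] + [32] = [1]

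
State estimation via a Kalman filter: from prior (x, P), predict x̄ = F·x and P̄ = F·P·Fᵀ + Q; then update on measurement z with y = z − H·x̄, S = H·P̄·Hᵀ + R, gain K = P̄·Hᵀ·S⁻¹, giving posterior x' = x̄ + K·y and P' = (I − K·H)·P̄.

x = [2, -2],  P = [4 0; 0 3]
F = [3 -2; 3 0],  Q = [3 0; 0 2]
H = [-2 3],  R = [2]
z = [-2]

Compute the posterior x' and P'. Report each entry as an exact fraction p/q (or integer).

x' = [10, 6]
P' = [1470/29 981/29; 981/29 661/29]

x̄ = F·x = [10, 6]
P̄ = F·P·Fᵀ + Q = [51 36; 36 38]
y = z − H·x̄ = [0]
S = H·P̄·Hᵀ + R = [116]
K = P̄·Hᵀ·S⁻¹ = [3/58; 21/58]
x' = x̄ + K·y = [10, 6]
P' = (I − K·H)·P̄ = [1470/29 981/29; 981/29 661/29]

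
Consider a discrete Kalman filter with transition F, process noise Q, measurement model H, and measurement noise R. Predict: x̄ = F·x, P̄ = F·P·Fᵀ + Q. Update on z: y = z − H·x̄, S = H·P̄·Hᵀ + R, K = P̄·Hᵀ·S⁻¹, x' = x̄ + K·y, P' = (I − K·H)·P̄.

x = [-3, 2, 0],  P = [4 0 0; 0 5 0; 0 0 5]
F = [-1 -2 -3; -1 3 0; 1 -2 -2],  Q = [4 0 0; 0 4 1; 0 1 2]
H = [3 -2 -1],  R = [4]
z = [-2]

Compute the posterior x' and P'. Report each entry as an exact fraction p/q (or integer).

x̄ = F·x = [-1, 9, -7]
P̄ = F·P·Fᵀ + Q = [73 -26 46; -26 53 -33; 46 -33 46]
y = z − H·x̄ = [12]
S = H·P̄·Hᵀ + R = [823]
K = P̄·Hᵀ·S⁻¹ = [225/823; -151/823; 158/823]
x' = x̄ + K·y = [1877/823, 5595/823, -3865/823]
P' = (I − K·H)·P̄ = [9454/823 12577/823 2308/823; 12577/823 20818/823 -3301/823; 2308/823 -3301/823 12894/823]

x' = [1877/823, 5595/823, -3865/823]
P' = [9454/823 12577/823 2308/823; 12577/823 20818/823 -3301/823; 2308/823 -3301/823 12894/823]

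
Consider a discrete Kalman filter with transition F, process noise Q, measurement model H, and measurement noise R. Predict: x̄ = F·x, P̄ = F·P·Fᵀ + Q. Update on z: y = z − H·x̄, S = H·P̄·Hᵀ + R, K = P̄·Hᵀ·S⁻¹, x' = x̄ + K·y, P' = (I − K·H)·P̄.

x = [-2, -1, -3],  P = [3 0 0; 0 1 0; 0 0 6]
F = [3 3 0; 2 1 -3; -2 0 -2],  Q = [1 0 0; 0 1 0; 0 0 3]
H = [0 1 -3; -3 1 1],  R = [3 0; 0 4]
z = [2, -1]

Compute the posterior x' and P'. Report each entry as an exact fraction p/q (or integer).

x̄ = F·x = [-9, 4, 10]
P̄ = F·P·Fᵀ + Q = [37 21 -18; 21 68 24; -18 24 39]
y = z − H·x̄ = [28, -42]
S = H·P̄·Hᵀ + R = [278 -322; -322 474]
K = P̄·Hᵀ·S⁻¹ = [387/14044 -2937/14044; 3721/14044 3387/14044; -801/3511 645/7022]
x' = x̄ + K·y = [3897/7022, 9055/7022, -863/3511]
P' = (I − K·H)·P̄ = [173407/14044 381645/14044 31707/3511; 381645/14044 871653/14044 143415/7022; 31707/3511 143415/7022 49407/7022]

x' = [3897/7022, 9055/7022, -863/3511]
P' = [173407/14044 381645/14044 31707/3511; 381645/14044 871653/14044 143415/7022; 31707/3511 143415/7022 49407/7022]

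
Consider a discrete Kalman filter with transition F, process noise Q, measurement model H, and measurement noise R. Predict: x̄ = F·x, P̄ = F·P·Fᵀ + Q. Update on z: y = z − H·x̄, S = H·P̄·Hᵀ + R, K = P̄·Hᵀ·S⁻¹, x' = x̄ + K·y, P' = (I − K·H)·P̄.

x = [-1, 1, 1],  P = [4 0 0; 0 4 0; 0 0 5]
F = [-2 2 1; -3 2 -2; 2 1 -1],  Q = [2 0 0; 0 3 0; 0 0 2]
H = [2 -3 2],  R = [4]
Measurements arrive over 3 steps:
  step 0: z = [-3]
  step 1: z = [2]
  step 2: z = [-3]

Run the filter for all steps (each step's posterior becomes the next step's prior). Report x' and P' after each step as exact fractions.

step 0: x̄ = F·x = [5, 3, -2]
step 0: P̄ = F·P·Fᵀ + Q = [39 30 -13; 30 75 -6; -13 -6 27]
step 0: y = z − H·x̄ = [0]
step 0: S = H·P̄·Hᵀ + R = [551]
step 0: K = P̄·Hᵀ·S⁻¹ = [-2/29; -177/551; 46/551]
step 0: x' = x̄ + K·y = [5, 3, -2]
step 0: P' = (I − K·H)·P̄ = [1055/29 516/29 -285/29; 516/29 9996/551 4836/551; -285/29 4836/551 12761/551]
step 1: x̄ = F·x = [-6, -5, 15]
step 1: P̄ = F·P·Fᵀ + Q = [3331/19 745/19 -2753/19; 745/19 51770/551 -78881/551; -2753/19 -78881/551 155243/551]
step 1: y = z − H·x̄ = [-31]
step 1: S = H·P̄·Hᵀ + R = [1524118/551]
step 1: K = P̄·Hᵀ·S⁻¹ = [-31291/1524118; -134931/762059; 387455/1524118]
step 1: x' = x̄ + K·y = [-8174687/1524118, 372566/762059, 10850665/1524118]
step 1: P' = (I − K·H)·P̄ = [265424951/1524118 22218074/762059 -198833311/1524118; 22218074/762059 5515508/762059 -14214674/762059; -198833311/1524118 -14214674/762059 156964199/1524118]
step 2: x̄ = F·x = [28690303/1524118, 4312995/1524118, -1556171/89654]
step 2: P̄ = F·P·Fᵀ + Q = [1591962971/1524118 736409277/1524118 -110272563/89654; 736409277/1524118 373579049/1524118 -52916025/89654; -110272563/89654 -52916025/89654 133098811/89654]
step 2: y = z − H·x̄ = [229167/89654]
step 2: S = H·P̄·Hᵀ + R = [338104009/89654]
step 2: K = P̄·Hᵀ·S⁻¹ = [-163209943/338104009; -85121379/338104009; 204400571/338104009]
step 2: x' = x̄ + K·y = [101104990325/5747768153, 12566329581/5747768153, -5346172933/338104009]
step 2: P' = (I − K·H)·P̄ = [952682638539/5747768153 142857951336/5747768153 -43761461741/338104009; 142857951336/5747768153 34940308036/5747768153 -5490683304/338104009; -43761461741/338104009 -5490683304/338104009 35934237927/338104009]

step 0: x' = [5, 3, -2], P' = [1055/29 516/29 -285/29; 516/29 9996/551 4836/551; -285/29 4836/551 12761/551]
step 1: x' = [-8174687/1524118, 372566/762059, 10850665/1524118], P' = [265424951/1524118 22218074/762059 -198833311/1524118; 22218074/762059 5515508/762059 -14214674/762059; -198833311/1524118 -14214674/762059 156964199/1524118]
step 2: x' = [101104990325/5747768153, 12566329581/5747768153, -5346172933/338104009], P' = [952682638539/5747768153 142857951336/5747768153 -43761461741/338104009; 142857951336/5747768153 34940308036/5747768153 -5490683304/338104009; -43761461741/338104009 -5490683304/338104009 35934237927/338104009]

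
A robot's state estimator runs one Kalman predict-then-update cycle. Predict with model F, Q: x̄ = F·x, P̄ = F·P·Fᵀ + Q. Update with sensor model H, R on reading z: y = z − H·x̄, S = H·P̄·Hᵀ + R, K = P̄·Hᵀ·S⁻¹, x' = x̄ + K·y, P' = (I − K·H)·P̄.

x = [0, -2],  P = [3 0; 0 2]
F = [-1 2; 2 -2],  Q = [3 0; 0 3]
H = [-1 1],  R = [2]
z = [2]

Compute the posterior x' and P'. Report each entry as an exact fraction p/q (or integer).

x̄ = F·x = [-4, 4]
P̄ = F·P·Fᵀ + Q = [14 -14; -14 23]
y = z − H·x̄ = [-6]
S = H·P̄·Hᵀ + R = [67]
K = P̄·Hᵀ·S⁻¹ = [-28/67; 37/67]
x' = x̄ + K·y = [-100/67, 46/67]
P' = (I − K·H)·P̄ = [154/67 98/67; 98/67 172/67]

x' = [-100/67, 46/67]
P' = [154/67 98/67; 98/67 172/67]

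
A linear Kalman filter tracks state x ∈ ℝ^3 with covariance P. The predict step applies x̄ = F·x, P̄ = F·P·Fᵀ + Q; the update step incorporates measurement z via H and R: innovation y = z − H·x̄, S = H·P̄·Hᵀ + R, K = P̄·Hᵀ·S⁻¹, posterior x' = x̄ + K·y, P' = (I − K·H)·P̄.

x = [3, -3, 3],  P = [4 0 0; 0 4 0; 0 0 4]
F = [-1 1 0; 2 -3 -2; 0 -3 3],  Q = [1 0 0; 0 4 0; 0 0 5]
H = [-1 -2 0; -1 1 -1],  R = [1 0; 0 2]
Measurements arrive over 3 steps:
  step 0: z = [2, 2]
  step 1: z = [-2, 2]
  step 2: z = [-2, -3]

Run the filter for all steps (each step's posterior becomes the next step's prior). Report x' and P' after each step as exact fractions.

step 0: x' = [-40553/12687, 9011/12687, 30374/12687], P' = [55831/12687 -29056/12687 -86341/12687; -29056/12687 18232/12687 47872/12687; -86341/12687 47872/12687 160753/12687]
step 1: x' = [149497790/167112183, 93077153/167112183, -124915493/55704061], P' = [294448109/167112183 -148508272/167112183 -135569425/55704061; -148508272/167112183 114690524/167112183 78978244/55704061; -135569425/55704061 78978244/55704061 293628485/55704061]
step 2: x' = [185797208463/126147721129, 30355803459/883034047903, 449787736467/883034047903], P' = [216229283975/126147721129 -108866845576/126147721129 -298405305657/126147721129; -108866845576/126147721129 593861721232/883034047903 1219975397104/883034047903; -298405305657/126147721129 1219975397104/883034047903 4566838147311/883034047903]

step 0: x̄ = F·x = [-6, 9, 18]
step 0: P̄ = F·P·Fᵀ + Q = [9 -20 -12; -20 72 12; -12 12 77]
step 0: y = z − H·x̄ = [14, 5]
step 0: S = H·P̄·Hᵀ + R = [218 -143; -143 152]
step 0: K = P̄·Hᵀ·S⁻¹ = [2281/12687 727/12687; -7408/12687 -292/12687; -9403/12687 -13270/12687]
step 0: x' = x̄ + K·y = [-40553/12687, 9011/12687, 30374/12687]
step 0: P' = (I − K·H)·P̄ = [55831/12687 -29056/12687 -86341/12687; -29056/12687 18232/12687 47872/12687; -86341/12687 47872/12687 160753/12687]
step 1: x̄ = F·x = [49564/12687, -168887/12687, 21363/4229]
step 1: P̄ = F·P·Fᵀ + Q = [144862/12687 -580064/12687 86925/4229; -580064/12687 2695036/12687 -429252/4229; 86925/4229 -429252/4229 270868/4229]
step 1: y = z − H·x̄ = [-104528/4229, 102638/4229]
step 1: S = H·P̄·Hᵀ + R = [2872479/4229 -2713337/4229; -2713337/4229 2645022/4229]
step 1: K = P̄·Hᵀ·S⁻¹ = [856145/55704061 -6041351/55704061; -26957592/55704061 4377344/55704061; -22387063/55704061 -39540408/55704061]
step 1: x' = x̄ + K·y = [149497790/167112183, 93077153/167112183, -124915493/55704061]
step 1: P' = (I − K·H)·P̄ = [294448109/167112183 -148508272/167112183 -135569425/55704061; -148508272/167112183 114690524/167112183 78978244/55704061; -135569425/55704061 78978244/55704061 293628485/55704061]
step 2: x̄ = F·x = [-2686697/7957723, 769257079/167112183, -467823632/55704061]
step 2: P̄ = F·P·Fᵀ + Q = [41584160/7957723 -141085484/7957723 54349173/7957723; -141085484/7957723 14280979952/167112183 -2171034076/55704061; 54349173/7957723 -2171034076/55704061 1843639850/55704061]
step 2: y = z − H·x̄ = [1147869155/167112183, -2730485161/167112183]
step 2: S = H·P̄·Hᵀ + R = [46313118695/167112183 -42536359531/167112183; -42536359531/167112183 42253851278/167112183]
step 2: K = P̄·Hᵀ·S⁻¹ = [1504407177/126147721129 -13345411947/126147721129; -425655523432/883034047903 67977121580/883034047903; -351113654609/883034047903 -629012805304/883034047903]
step 2: x' = x̄ + K·y = [185797208463/126147721129, 30355803459/883034047903, 449787736467/883034047903]
step 2: P' = (I − K·H)·P̄ = [216229283975/126147721129 -108866845576/126147721129 -298405305657/126147721129; -108866845576/126147721129 593861721232/883034047903 1219975397104/883034047903; -298405305657/126147721129 1219975397104/883034047903 4566838147311/883034047903]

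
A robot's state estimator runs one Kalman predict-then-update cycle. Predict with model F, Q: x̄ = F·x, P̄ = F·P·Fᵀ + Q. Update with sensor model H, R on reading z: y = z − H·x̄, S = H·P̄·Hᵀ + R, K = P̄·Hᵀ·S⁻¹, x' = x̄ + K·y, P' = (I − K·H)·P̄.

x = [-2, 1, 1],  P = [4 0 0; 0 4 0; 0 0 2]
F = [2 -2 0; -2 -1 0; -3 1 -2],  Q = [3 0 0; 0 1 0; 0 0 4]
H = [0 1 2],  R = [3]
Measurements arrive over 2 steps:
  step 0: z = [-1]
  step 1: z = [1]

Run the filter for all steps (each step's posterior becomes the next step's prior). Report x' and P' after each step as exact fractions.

step 0: x̄ = F·x = [-6, 3, 5]
step 0: P̄ = F·P·Fᵀ + Q = [35 -8 -32; -8 21 20; -32 20 52]
step 0: y = z − H·x̄ = [-14]
step 0: S = H·P̄·Hᵀ + R = [312]
step 0: K = P̄·Hᵀ·S⁻¹ = [-3/13; 61/312; 31/78]
step 0: x' = x̄ + K·y = [-36/13, 41/156, -22/39]
step 0: P' = (I − K·H)·P̄ = [239/13 79/13 -44/13; 79/13 2831/312 -331/78; -44/13 -331/78 106/39]
step 1: x̄ = F·x = [-473/78, 823/156, 1513/156]
step 1: P̄ = F·P·Fᵀ + Q = [5009/78 -6745/156 -12991/156; -6745/156 33671/312 26609/312; -12991/156 26609/312 40343/312]
step 1: y = z − H·x̄ = [-1231/52]
step 1: S = H·P̄·Hᵀ + R = [100805/104]
step 1: K = P̄·Hᵀ·S⁻¹ = [-21818/100805; 28963/100805; 7153/20161]
step 1: x' = x̄ + K·y = [-284378/302415, -461497/302415, 78607/60483]
step 1: P' = (I − K·H)·P̄ = [5688977/302415 5152738/302415 -534910/60483; 5152738/302415 8438837/302415 -817817/60483; -534910/60483 -817817/60483 441097/60483]

step 0: x' = [-36/13, 41/156, -22/39], P' = [239/13 79/13 -44/13; 79/13 2831/312 -331/78; -44/13 -331/78 106/39]
step 1: x' = [-284378/302415, -461497/302415, 78607/60483], P' = [5688977/302415 5152738/302415 -534910/60483; 5152738/302415 8438837/302415 -817817/60483; -534910/60483 -817817/60483 441097/60483]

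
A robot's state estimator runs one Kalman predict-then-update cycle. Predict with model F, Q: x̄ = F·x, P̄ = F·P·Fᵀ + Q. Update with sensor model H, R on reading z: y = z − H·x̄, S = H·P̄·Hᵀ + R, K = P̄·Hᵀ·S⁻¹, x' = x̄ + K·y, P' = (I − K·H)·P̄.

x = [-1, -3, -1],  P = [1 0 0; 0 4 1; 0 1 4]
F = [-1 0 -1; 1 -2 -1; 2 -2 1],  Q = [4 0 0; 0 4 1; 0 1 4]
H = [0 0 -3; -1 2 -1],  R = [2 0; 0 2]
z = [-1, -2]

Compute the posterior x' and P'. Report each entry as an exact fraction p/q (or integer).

x̄ = F·x = [2, 6, 3]
P̄ = F·P·Fᵀ + Q = [9 5 -4; 5 29 15; -4 15 24]
y = z − H·x̄ = [8, -9]
S = H·P̄·Hᵀ + R = [218 -30; -30 63]
K = P̄·Hᵀ·S⁻¹ = [151/2139 725/6417; -565/4278 3467/6417; -706/2139 10/6417]
x' = x̄ + K·y = [3311/2139, 173/2139, 739/2139]
P' = (I − K·H)·P̄ = [48692/6417 24920/6417 -302/6417; 24920/6417 32419/12834 565/6417; -302/6417 565/6417 1412/6417]

x' = [3311/2139, 173/2139, 739/2139]
P' = [48692/6417 24920/6417 -302/6417; 24920/6417 32419/12834 565/6417; -302/6417 565/6417 1412/6417]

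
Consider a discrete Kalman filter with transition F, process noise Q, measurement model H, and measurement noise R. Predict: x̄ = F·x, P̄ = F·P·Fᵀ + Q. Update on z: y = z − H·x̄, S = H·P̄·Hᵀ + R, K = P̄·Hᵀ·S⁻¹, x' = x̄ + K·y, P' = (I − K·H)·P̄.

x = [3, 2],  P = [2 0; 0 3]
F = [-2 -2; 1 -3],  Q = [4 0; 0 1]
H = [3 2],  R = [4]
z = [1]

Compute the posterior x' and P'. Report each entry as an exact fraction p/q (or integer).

x̄ = F·x = [-10, -3]
P̄ = F·P·Fᵀ + Q = [24 14; 14 30]
y = z − H·x̄ = [37]
S = H·P̄·Hᵀ + R = [508]
K = P̄·Hᵀ·S⁻¹ = [25/127; 51/254]
x' = x̄ + K·y = [-345/127, 1125/254]
P' = (I − K·H)·P̄ = [548/127 -772/127; -772/127 1209/127]

x' = [-345/127, 1125/254]
P' = [548/127 -772/127; -772/127 1209/127]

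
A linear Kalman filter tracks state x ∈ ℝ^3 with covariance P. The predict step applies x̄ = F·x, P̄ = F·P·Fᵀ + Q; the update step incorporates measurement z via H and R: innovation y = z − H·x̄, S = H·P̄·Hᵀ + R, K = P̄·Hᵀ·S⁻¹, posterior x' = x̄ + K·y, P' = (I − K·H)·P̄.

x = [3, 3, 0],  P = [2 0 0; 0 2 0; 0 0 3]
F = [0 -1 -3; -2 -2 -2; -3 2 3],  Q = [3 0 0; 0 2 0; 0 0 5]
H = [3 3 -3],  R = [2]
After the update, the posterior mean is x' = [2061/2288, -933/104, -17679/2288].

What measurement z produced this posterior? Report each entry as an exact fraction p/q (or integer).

z = [-1]

x̄ = F·x = [-3, -12, -3]
P̄ = F·P·Fᵀ + Q = [32 22 -31; 22 30 -14; -31 -14 58]
S = H·P̄·Hᵀ + R = [2288]
K = P̄·Hᵀ·S⁻¹ = [255/2288; 9/104; -309/2288]
x' − x̄ = [8925/2288, 315/104, -10815/2288] = K·y
y = (KᵀK)⁻¹·Kᵀ·(x' − x̄) = [35]
z = y + H·x̄ = [35] + [-36] = [-1]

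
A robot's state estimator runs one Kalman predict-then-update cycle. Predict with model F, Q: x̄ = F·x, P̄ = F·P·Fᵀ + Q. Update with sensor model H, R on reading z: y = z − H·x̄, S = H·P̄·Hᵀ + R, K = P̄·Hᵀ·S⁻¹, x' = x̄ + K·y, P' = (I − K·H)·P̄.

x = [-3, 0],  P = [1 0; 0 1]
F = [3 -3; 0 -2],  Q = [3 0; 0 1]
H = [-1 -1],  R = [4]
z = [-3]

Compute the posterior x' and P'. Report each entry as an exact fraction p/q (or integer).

x̄ = F·x = [-9, 0]
P̄ = F·P·Fᵀ + Q = [21 6; 6 5]
y = z − H·x̄ = [-12]
S = H·P̄·Hᵀ + R = [42]
K = P̄·Hᵀ·S⁻¹ = [-9/14; -11/42]
x' = x̄ + K·y = [-9/7, 22/7]
P' = (I − K·H)·P̄ = [51/14 -15/14; -15/14 89/42]

x' = [-9/7, 22/7]
P' = [51/14 -15/14; -15/14 89/42]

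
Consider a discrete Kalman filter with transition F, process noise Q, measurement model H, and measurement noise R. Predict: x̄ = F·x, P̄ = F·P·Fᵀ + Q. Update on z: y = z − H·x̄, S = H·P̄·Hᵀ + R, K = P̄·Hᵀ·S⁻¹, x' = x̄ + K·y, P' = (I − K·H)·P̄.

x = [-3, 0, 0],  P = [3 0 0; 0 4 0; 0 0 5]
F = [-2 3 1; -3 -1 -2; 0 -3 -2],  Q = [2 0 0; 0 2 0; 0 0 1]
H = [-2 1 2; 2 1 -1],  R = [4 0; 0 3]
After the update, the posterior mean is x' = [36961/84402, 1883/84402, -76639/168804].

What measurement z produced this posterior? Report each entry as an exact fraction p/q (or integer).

x̄ = F·x = [6, 9, 0]
P̄ = F·P·Fᵀ + Q = [55 -4 -46; -4 53 32; -46 32 57]
S = H·P̄·Hᵀ + R = [1017 -525; -525 437]
K = P̄·Hᵀ·S⁻¹ = [-5111/84402 7739/28134; 30725/84402 13141/28134; 42581/168804 1987/56268]
x' − x̄ = [-469451/84402, -757735/84402, -76639/168804] = K·y
y = (KᵀK)⁻¹·Kᵀ·(x' − x̄) = [1, -20]
z = y + H·x̄ = [1, -20] + [-3, 21] = [-2, 1]

z = [-2, 1]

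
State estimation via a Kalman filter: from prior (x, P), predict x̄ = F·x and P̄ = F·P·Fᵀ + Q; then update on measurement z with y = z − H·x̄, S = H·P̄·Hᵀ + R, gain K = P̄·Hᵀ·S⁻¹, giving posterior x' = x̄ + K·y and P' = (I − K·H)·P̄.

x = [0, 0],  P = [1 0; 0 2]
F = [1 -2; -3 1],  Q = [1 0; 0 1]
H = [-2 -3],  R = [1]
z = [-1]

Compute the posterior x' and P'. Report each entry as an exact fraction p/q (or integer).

x̄ = F·x = [0, 0]
P̄ = F·P·Fᵀ + Q = [10 -7; -7 12]
y = z − H·x̄ = [-1]
S = H·P̄·Hᵀ + R = [65]
K = P̄·Hᵀ·S⁻¹ = [1/65; -22/65]
x' = x̄ + K·y = [-1/65, 22/65]
P' = (I − K·H)·P̄ = [649/65 -433/65; -433/65 296/65]

x' = [-1/65, 22/65]
P' = [649/65 -433/65; -433/65 296/65]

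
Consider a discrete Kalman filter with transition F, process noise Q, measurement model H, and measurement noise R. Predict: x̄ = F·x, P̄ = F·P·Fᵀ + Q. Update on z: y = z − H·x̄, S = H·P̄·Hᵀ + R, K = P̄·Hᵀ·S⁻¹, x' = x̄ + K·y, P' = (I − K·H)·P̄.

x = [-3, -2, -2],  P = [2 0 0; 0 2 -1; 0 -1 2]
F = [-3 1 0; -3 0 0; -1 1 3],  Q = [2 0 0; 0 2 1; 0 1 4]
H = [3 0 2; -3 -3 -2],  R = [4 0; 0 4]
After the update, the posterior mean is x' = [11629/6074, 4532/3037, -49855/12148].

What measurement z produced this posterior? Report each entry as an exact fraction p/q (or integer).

z = [-1, -1]

x̄ = F·x = [7, 9, -5]
P̄ = F·P·Fᵀ + Q = [22 18 5; 18 20 7; 5 7 20]
S = H·P̄·Hᵀ + R = [342 -542; -542 930]
K = P̄·Hᵀ·S⁻¹ = [55/6074 -817/6074; -767/3037 -865/3037; 4979/12148 1909/12148]
x' − x̄ = [-30889/6074, -22801/3037, 10885/12148] = K·y
y = (KᵀK)⁻¹·Kᵀ·(x' − x̄) = [-12, 37]
z = y + H·x̄ = [-12, 37] + [11, -38] = [-1, -1]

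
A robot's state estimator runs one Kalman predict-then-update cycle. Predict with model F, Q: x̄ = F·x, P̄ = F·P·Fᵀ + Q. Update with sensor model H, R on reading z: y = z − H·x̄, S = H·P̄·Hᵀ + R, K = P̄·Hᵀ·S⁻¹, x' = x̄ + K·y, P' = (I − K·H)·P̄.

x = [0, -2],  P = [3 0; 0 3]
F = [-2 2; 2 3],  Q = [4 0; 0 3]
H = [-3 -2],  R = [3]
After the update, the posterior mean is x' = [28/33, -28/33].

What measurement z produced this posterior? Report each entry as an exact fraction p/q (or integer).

x̄ = F·x = [-4, -6]
P̄ = F·P·Fᵀ + Q = [28 6; 6 42]
S = H·P̄·Hᵀ + R = [495]
K = P̄·Hᵀ·S⁻¹ = [-32/165; -34/165]
x' − x̄ = [160/33, 170/33] = K·y
y = (KᵀK)⁻¹·Kᵀ·(x' − x̄) = [-25]
z = y + H·x̄ = [-25] + [24] = [-1]

z = [-1]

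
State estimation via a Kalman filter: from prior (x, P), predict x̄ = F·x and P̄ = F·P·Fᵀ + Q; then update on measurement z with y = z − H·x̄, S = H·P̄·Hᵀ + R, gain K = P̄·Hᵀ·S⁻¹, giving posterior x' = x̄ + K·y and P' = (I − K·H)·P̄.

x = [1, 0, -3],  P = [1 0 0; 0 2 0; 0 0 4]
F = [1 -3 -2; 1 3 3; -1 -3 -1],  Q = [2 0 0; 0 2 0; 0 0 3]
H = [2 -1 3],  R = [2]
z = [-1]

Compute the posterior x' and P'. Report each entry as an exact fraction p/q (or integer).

x' = [2127/1091, -2000/1091, -2429/1091]
P' = [4267/1091 -651/1091 -2935/1091; -651/1091 8363/1091 3067/1091; -2935/1091 3067/1091 3085/1091]

x̄ = F·x = [7, -8, 2]
P̄ = F·P·Fᵀ + Q = [37 -41 25; -41 57 -31; 25 -31 26]
y = z − H·x̄ = [-29]
S = H·P̄·Hᵀ + R = [1091]
K = P̄·Hᵀ·S⁻¹ = [190/1091; -232/1091; 159/1091]
x' = x̄ + K·y = [2127/1091, -2000/1091, -2429/1091]
P' = (I − K·H)·P̄ = [4267/1091 -651/1091 -2935/1091; -651/1091 8363/1091 3067/1091; -2935/1091 3067/1091 3085/1091]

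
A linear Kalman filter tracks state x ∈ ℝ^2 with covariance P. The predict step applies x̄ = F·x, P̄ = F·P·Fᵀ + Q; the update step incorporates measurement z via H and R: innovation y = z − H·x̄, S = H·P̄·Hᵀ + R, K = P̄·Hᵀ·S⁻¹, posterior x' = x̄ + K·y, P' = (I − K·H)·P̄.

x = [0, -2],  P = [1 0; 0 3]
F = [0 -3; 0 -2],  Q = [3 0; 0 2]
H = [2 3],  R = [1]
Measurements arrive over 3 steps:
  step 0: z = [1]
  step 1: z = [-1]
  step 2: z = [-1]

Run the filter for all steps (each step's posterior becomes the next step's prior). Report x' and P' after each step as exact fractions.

step 0: x' = [156/463, 58/463], P' = [894/463 -558/463; -558/463 398/463]
step 1: x' = [-18324/71665, -2350/14333], P' = [137433/71665 -17184/14333; -17184/14333 12278/14333]
step 2: x' = [-478656/2212355, -80834/442471], P' = [4242543/2212355 -530472/442471; -530472/442471 379026/442471]

step 0: x̄ = F·x = [6, 4]
step 0: P̄ = F·P·Fᵀ + Q = [30 18; 18 14]
step 0: y = z − H·x̄ = [-23]
step 0: S = H·P̄·Hᵀ + R = [463]
step 0: K = P̄·Hᵀ·S⁻¹ = [114/463; 78/463]
step 0: x' = x̄ + K·y = [156/463, 58/463]
step 0: P' = (I − K·H)·P̄ = [894/463 -558/463; -558/463 398/463]
step 1: x̄ = F·x = [-174/463, -116/463]
step 1: P̄ = F·P·Fᵀ + Q = [4971/463 2388/463; 2388/463 2518/463]
step 1: y = z − H·x̄ = [233/463]
step 1: S = H·P̄·Hᵀ + R = [71665/463]
step 1: K = P̄·Hᵀ·S⁻¹ = [17106/71665; 2466/14333]
step 1: x' = x̄ + K·y = [-18324/71665, -2350/14333]
step 1: P' = (I − K·H)·P̄ = [137433/71665 -17184/14333; -17184/14333 12278/14333]
step 2: x̄ = F·x = [7050/14333, 4700/14333]
step 2: P̄ = F·P·Fᵀ + Q = [153501/14333 73668/14333; 73668/14333 77778/14333]
step 2: y = z − H·x̄ = [-42533/14333]
step 2: S = H·P̄·Hᵀ + R = [2212355/14333]
step 2: K = P̄·Hᵀ·S⁻¹ = [528006/2212355; 76134/442471]
step 2: x' = x̄ + K·y = [-478656/2212355, -80834/442471]
step 2: P' = (I − K·H)·P̄ = [4242543/2212355 -530472/442471; -530472/442471 379026/442471]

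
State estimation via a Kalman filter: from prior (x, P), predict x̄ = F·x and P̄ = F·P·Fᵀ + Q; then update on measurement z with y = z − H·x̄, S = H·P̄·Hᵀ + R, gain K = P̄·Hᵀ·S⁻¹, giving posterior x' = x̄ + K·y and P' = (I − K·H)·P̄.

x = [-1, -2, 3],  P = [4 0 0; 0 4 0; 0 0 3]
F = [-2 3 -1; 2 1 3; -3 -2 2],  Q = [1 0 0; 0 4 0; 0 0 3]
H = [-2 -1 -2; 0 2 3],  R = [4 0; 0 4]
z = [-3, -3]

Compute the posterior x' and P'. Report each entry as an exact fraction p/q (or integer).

x̄ = F·x = [-7, 5, 13]
P̄ = F·P·Fᵀ + Q = [56 -13 -6; -13 51 -14; -6 -14 67]
y = z − H·x̄ = [14, -52]
S = H·P̄·Hᵀ + R = [391 -318; -318 643]
K = P̄·Hᵀ·S⁻¹ = [-69933/150289 -44870/150289; 21009/150289 24414/150289; -14430/150289 33299/150289]
x' = x̄ + K·y = [302155/150289, -223957/150289, 20189/150289]
P' = (I − K·H)·P̄ = [357733/150289 948242/150289 -691988/150289; 948242/150289 6136872/150289 -4058696/150289; -691988/150289 -4058696/150289 2750196/150289]

x' = [302155/150289, -223957/150289, 20189/150289]
P' = [357733/150289 948242/150289 -691988/150289; 948242/150289 6136872/150289 -4058696/150289; -691988/150289 -4058696/150289 2750196/150289]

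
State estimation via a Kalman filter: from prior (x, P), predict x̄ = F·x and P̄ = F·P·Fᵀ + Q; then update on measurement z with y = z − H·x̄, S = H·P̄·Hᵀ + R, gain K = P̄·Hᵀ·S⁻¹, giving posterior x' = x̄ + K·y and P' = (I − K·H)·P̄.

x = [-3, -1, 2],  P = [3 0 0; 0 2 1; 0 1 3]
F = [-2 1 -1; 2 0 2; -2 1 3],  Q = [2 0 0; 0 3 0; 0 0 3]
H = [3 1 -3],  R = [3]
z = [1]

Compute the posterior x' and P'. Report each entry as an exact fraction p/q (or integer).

x̄ = F·x = [3, -2, 11]
P̄ = F·P·Fᵀ + Q = [17 -16 7; -16 27 8; 7 8 50]
y = z − H·x̄ = [27]
S = H·P̄·Hᵀ + R = [363]
K = P̄·Hᵀ·S⁻¹ = [14/363; -15/121; -1/3]
x' = x̄ + K·y = [489/121, -647/121, 2]
P' = (I − K·H)·P̄ = [5975/363 -1726/121 35/3; -1726/121 2592/121 -7; 35/3 -7 29/3]

x' = [489/121, -647/121, 2]
P' = [5975/363 -1726/121 35/3; -1726/121 2592/121 -7; 35/3 -7 29/3]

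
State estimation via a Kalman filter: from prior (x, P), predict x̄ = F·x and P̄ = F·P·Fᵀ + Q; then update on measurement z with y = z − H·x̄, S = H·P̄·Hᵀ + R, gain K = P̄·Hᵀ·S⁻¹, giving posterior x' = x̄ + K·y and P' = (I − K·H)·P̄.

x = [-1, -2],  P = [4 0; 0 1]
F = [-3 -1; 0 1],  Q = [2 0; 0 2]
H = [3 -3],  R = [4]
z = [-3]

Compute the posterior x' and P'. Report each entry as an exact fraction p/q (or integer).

x̄ = F·x = [5, -2]
P̄ = F·P·Fᵀ + Q = [39 -1; -1 3]
y = z − H·x̄ = [-24]
S = H·P̄·Hᵀ + R = [400]
K = P̄·Hᵀ·S⁻¹ = [3/10; -3/100]
x' = x̄ + K·y = [-11/5, -32/25]
P' = (I − K·H)·P̄ = [3 13/5; 13/5 66/25]

x' = [-11/5, -32/25]
P' = [3 13/5; 13/5 66/25]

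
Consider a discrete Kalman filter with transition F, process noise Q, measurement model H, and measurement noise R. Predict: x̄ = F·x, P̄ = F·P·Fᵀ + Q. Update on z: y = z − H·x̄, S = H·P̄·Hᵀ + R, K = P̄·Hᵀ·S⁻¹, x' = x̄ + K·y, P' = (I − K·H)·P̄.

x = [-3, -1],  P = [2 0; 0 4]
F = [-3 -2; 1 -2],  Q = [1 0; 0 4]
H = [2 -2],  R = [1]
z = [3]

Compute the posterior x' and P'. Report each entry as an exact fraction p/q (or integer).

x' = [589/149, 355/149]
P' = [2715/149 2690/149; 2690/149 2702/149]

x̄ = F·x = [11, -1]
P̄ = F·P·Fᵀ + Q = [35 10; 10 22]
y = z − H·x̄ = [-21]
S = H·P̄·Hᵀ + R = [149]
K = P̄·Hᵀ·S⁻¹ = [50/149; -24/149]
x' = x̄ + K·y = [589/149, 355/149]
P' = (I − K·H)·P̄ = [2715/149 2690/149; 2690/149 2702/149]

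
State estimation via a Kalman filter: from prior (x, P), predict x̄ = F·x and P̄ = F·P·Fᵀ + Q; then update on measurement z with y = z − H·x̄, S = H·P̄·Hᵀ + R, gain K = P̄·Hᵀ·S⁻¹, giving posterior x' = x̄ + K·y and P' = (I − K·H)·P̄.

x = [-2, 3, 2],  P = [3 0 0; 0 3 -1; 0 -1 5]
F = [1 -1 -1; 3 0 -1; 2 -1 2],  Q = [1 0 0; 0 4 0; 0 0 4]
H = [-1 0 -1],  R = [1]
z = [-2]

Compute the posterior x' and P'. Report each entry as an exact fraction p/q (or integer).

x̄ = F·x = [-7, -8, -3]
P̄ = F·P·Fᵀ + Q = [10 13 0; 13 36 7; 0 7 43]
y = z − H·x̄ = [-12]
S = H·P̄·Hᵀ + R = [54]
K = P̄·Hᵀ·S⁻¹ = [-5/27; -10/27; -43/54]
x' = x̄ + K·y = [-43/9, -32/9, 59/9]
P' = (I − K·H)·P̄ = [220/27 251/27 -215/27; 251/27 772/27 -241/27; -215/27 -241/27 473/54]

x' = [-43/9, -32/9, 59/9]
P' = [220/27 251/27 -215/27; 251/27 772/27 -241/27; -215/27 -241/27 473/54]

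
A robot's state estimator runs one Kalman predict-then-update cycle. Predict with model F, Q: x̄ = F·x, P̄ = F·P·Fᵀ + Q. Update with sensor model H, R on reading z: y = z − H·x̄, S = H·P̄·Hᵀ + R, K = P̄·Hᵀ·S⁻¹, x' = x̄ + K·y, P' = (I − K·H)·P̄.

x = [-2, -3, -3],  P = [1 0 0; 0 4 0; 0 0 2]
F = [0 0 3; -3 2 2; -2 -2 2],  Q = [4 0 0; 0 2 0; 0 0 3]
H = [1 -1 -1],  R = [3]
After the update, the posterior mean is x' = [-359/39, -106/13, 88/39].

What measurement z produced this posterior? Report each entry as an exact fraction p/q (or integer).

x̄ = F·x = [-9, -6, 4]
P̄ = F·P·Fᵀ + Q = [22 12 12; 12 35 -2; 12 -2 31]
S = H·P̄·Hᵀ + R = [39]
K = P̄·Hᵀ·S⁻¹ = [-2/39; -7/13; -17/39]
x' − x̄ = [-8/39, -28/13, -68/39] = K·y
y = (KᵀK)⁻¹·Kᵀ·(x' − x̄) = [4]
z = y + H·x̄ = [4] + [-7] = [-3]

z = [-3]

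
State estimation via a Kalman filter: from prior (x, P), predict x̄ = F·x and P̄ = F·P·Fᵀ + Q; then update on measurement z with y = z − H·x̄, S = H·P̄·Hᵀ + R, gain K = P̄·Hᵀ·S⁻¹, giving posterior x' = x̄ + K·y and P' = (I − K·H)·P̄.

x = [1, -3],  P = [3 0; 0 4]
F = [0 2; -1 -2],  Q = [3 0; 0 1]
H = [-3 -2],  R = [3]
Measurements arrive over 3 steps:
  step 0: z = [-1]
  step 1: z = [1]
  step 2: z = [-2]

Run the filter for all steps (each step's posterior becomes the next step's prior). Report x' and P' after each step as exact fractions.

step 0: x' = [-147/62, 119/31], P' = [553/62 -396/31; -396/31 588/31]
step 1: x' = [5/16, -71/80], P' = [2175/512 -2841/512; -2841/512 20043/2560]
step 2: x' = [4013/10136, 7177/20272], P' = [17607/5068 -90639/20272; -90639/20272 64149/10136]

step 0: x̄ = F·x = [-6, 5]
step 0: P̄ = F·P·Fᵀ + Q = [19 -16; -16 20]
step 0: y = z − H·x̄ = [-9]
step 0: S = H·P̄·Hᵀ + R = [62]
step 0: K = P̄·Hᵀ·S⁻¹ = [-25/62; 4/31]
step 0: x' = x̄ + K·y = [-147/62, 119/31]
step 0: P' = (I − K·H)·P̄ = [553/62 -396/31; -396/31 588/31]
step 1: x̄ = F·x = [238/31, -329/62]
step 1: P̄ = F·P·Fᵀ + Q = [2445/31 -1560/31; -1560/31 2151/62]
step 1: y = z − H·x̄ = [416/31]
step 1: S = H·P̄·Hᵀ + R = [7680/31]
step 1: K = P̄·Hᵀ·S⁻¹ = [-281/512; 843/2560]
step 1: x' = x̄ + K·y = [5/16, -71/80]
step 1: P' = (I − K·H)·P̄ = [2175/512 -2841/512; -2841/512 20043/2560]
step 2: x̄ = F·x = [-71/40, 117/80]
step 2: P̄ = F·P·Fᵀ + Q = [21963/640 -25881/1280; -25881/1280 36787/2560]
step 2: y = z − H·x̄ = [-22/5]
step 2: S = H·P̄·Hᵀ + R = [1267/10]
step 2: K = P̄·Hᵀ·S⁻¹ = [-5001/10136; 5107/20272]
step 2: x' = x̄ + K·y = [4013/10136, 7177/20272]
step 2: P' = (I − K·H)·P̄ = [17607/5068 -90639/20272; -90639/20272 64149/10136]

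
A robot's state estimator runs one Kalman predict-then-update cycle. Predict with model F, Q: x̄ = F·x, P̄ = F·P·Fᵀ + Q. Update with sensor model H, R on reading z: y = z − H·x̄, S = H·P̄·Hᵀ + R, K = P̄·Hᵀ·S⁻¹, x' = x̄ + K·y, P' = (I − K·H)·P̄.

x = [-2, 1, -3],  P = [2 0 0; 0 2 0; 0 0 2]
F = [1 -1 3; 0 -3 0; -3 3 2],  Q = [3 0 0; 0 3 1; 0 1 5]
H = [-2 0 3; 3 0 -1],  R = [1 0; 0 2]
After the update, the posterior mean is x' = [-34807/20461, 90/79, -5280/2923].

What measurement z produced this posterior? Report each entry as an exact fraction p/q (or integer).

z = [-2, -3]

x̄ = F·x = [-12, -3, 3]
P̄ = F·P·Fᵀ + Q = [25 6 0; 6 21 -17; 0 -17 49]
S = H·P̄·Hᵀ + R = [542 -297; -297 276]
K = P̄·Hᵀ·S⁻¹ = [2825/20461 8600/20461; -9/79 1/237; 1239/2923 2443/8769]
x' − x̄ = [210725/20461, 327/79, -14049/2923] = K·y
y = (KᵀK)⁻¹·Kᵀ·(x' − x̄) = [-35, 36]
z = y + H·x̄ = [-35, 36] + [33, -39] = [-2, -3]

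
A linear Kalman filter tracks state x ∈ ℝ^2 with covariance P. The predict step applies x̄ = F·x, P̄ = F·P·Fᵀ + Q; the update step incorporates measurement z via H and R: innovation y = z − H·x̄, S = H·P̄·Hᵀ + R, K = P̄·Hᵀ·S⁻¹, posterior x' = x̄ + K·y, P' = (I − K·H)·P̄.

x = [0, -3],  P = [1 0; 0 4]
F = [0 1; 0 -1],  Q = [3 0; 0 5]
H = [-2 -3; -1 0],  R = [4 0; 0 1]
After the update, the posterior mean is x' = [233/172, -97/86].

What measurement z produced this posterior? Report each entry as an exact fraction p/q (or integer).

x̄ = F·x = [-3, 3]
P̄ = F·P·Fᵀ + Q = [7 -4; -4 9]
S = H·P̄·Hᵀ + R = [65 2; 2 8]
K = P̄·Hᵀ·S⁻¹ = [-1/258 -451/516; -40/129 149/258]
x' − x̄ = [749/172, -355/86] = K·y
y = (KᵀK)⁻¹·Kᵀ·(x' − x̄) = [4, -5]
z = y + H·x̄ = [4, -5] + [-3, 3] = [1, -2]

z = [1, -2]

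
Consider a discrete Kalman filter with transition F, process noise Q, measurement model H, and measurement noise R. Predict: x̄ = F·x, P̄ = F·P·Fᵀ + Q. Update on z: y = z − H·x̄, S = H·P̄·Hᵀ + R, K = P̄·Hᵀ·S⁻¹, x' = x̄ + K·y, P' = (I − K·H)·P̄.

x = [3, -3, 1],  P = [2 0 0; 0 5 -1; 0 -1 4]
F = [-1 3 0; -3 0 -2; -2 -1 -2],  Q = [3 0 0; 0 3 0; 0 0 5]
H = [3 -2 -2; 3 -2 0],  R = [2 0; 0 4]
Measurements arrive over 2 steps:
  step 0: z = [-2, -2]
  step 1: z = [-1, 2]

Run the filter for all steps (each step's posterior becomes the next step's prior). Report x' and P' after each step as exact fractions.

step 0: x̄ = F·x = [-12, -11, -5]
step 0: P̄ = F·P·Fᵀ + Q = [50 12 -5; 12 37 26; -5 26 30]
step 0: y = z − H·x̄ = [2, 12]
step 0: S = H·P̄·Hᵀ + R = [844 588; 588 458]
step 0: K = P̄·Hᵀ·S⁻¹ = [-1475/5101 3297/5101; -4719/10202 2606/5101; -9385/20404 2266/5101]
step 0: x' = x̄ + K·y = [-24598/5101, -29558/5101, -6011/10202]
step 0: P' = (I − K·H)·P̄ = [40228/5101 53748/5101 8069/5101; 53748/5101 75410/5101 15143/10202; 8069/5101 15143/10202 27513/20404]
step 1: x̄ = F·x = [-64076/5101, 79805/5101, 84765/5101]
step 1: P̄ = F·P·Fᵀ + Q = [411733/5101 -392339/5101 -443805/5101; -392339/5101 501696/5101 525958/5101; -443805/5101 525958/5101 599170/5101]
step 1: y = z − H·x̄ = [516267/5101, 362040/5101]
step 1: S = H·P̄·Hᵀ + R = [22360655/5101 15187111/5101; 15187111/5101 10440853/5101]
step 1: K = P̄·Hᵀ·S⁻¹ = [-31312668/276021497 98945789/276021497; -62156113/276021497 32768590/276021497; -117603211/276021497 108056538/276021497]
step 1: x' = x̄ + K·y = [386254232/276021497, 353320114/276021497, 353478588/276021497]
step 1: P' = (I − K·H)·P̄ = [946875264/276021497 1222421318/276021497 229204246/276021497; 1222421318/276021497 1768094797/276021497 127693293/276021497; 229204246/276021497 127693293/276021497 333716287/276021497]

step 0: x' = [-24598/5101, -29558/5101, -6011/10202], P' = [40228/5101 53748/5101 8069/5101; 53748/5101 75410/5101 15143/10202; 8069/5101 15143/10202 27513/20404]
step 1: x' = [386254232/276021497, 353320114/276021497, 353478588/276021497], P' = [946875264/276021497 1222421318/276021497 229204246/276021497; 1222421318/276021497 1768094797/276021497 127693293/276021497; 229204246/276021497 127693293/276021497 333716287/276021497]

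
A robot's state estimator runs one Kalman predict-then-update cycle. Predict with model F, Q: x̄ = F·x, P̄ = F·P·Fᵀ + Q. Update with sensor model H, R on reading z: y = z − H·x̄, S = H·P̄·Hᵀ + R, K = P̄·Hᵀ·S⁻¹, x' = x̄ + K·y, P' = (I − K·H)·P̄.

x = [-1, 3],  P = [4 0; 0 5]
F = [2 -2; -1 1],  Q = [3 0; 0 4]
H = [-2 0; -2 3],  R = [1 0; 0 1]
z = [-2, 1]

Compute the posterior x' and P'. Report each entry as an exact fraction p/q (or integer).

x' = [3194/3617, 6499/7234]
P' = [843/3617 540/3617; 540/3617 1477/7234]

x̄ = F·x = [-8, 4]
P̄ = F·P·Fᵀ + Q = [39 -18; -18 13]
y = z − H·x̄ = [-18, -27]
S = H·P̄·Hᵀ + R = [157 264; 264 490]
K = P̄·Hᵀ·S⁻¹ = [-1686/3617 -66/3617; -1080/3617 2271/7234]
x' = x̄ + K·y = [3194/3617, 6499/7234]
P' = (I − K·H)·P̄ = [843/3617 540/3617; 540/3617 1477/7234]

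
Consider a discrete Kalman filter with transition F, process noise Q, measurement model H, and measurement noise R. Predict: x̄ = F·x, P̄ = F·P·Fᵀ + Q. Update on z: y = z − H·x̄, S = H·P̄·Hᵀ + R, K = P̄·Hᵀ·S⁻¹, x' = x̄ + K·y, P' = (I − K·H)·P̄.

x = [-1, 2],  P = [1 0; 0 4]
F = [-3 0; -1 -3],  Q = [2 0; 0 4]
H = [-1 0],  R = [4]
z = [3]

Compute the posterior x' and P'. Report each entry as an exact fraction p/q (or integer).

x' = [-7/5, -31/5]
P' = [44/15 4/5; 4/5 202/5]

x̄ = F·x = [3, -5]
P̄ = F·P·Fᵀ + Q = [11 3; 3 41]
y = z − H·x̄ = [6]
S = H·P̄·Hᵀ + R = [15]
K = P̄·Hᵀ·S⁻¹ = [-11/15; -1/5]
x' = x̄ + K·y = [-7/5, -31/5]
P' = (I − K·H)·P̄ = [44/15 4/5; 4/5 202/5]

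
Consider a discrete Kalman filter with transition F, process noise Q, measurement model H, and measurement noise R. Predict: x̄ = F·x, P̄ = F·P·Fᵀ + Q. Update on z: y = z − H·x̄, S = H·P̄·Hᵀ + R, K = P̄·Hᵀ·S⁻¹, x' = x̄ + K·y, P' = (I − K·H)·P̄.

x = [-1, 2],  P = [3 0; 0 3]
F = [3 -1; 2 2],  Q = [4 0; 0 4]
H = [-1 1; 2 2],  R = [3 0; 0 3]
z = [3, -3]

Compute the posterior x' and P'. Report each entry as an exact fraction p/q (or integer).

x' = [-33771/14083, 12534/14083]
P' = [12426/14083 -7164/14083; -7164/14083 12372/14083]

x̄ = F·x = [-5, 2]
P̄ = F·P·Fᵀ + Q = [34 12; 12 28]
y = z − H·x̄ = [-4, 3]
S = H·P̄·Hᵀ + R = [41 -12; -12 347]
K = P̄·Hᵀ·S⁻¹ = [-6530/14083 3508/14083; 6512/14083 3472/14083]
x' = x̄ + K·y = [-33771/14083, 12534/14083]
P' = (I − K·H)·P̄ = [12426/14083 -7164/14083; -7164/14083 12372/14083]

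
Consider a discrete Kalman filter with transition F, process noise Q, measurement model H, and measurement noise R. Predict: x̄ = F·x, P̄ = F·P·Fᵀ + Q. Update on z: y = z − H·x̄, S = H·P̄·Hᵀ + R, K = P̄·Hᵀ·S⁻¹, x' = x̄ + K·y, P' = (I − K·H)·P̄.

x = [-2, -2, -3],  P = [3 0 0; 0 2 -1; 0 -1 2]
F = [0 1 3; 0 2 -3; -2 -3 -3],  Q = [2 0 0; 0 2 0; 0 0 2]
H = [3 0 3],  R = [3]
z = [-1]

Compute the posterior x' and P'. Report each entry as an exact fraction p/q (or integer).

x̄ = F·x = [-11, 5, 19]
P̄ = F·P·Fᵀ + Q = [16 -17 -12; -17 40 3; -12 3 32]
y = z − H·x̄ = [-25]
S = H·P̄·Hᵀ + R = [219]
K = P̄·Hᵀ·S⁻¹ = [4/73; -14/73; 20/73]
x' = x̄ + K·y = [-903/73, 715/73, 887/73]
P' = (I − K·H)·P̄ = [1120/73 -1073/73 -1116/73; -1073/73 2332/73 1059/73; -1116/73 1059/73 1136/73]

x' = [-903/73, 715/73, 887/73]
P' = [1120/73 -1073/73 -1116/73; -1073/73 2332/73 1059/73; -1116/73 1059/73 1136/73]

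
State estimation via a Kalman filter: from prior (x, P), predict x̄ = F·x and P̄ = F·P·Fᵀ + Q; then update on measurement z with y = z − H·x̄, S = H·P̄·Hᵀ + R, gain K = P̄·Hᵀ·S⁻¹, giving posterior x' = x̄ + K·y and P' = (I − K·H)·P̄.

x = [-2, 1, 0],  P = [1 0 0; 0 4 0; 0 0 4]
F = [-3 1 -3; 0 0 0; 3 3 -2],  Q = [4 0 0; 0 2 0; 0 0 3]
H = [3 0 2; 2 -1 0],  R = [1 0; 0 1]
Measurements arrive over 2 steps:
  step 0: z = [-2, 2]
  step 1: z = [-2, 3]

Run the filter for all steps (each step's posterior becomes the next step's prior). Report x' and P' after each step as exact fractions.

step 0: x' = [54175/45994, 5454/22997, -9845/3538], P' = [32115/45994 21410/22997 -3681/3538; 21410/22997 43878/22997 -2454/1769; -3681/3538 -2454/1769 6365/3538]
step 1: x' = [1779760/1342659, -936914/4027977, -641357807/217510758], P' = [520773/895106 347182/447553 -1154015/1342659; 347182/447553 761278/447553 -4616060/4027977; -1154015/1342659 -4616060/4027977 330194083/217510758]

step 0: x̄ = F·x = [7, 0, -3]
step 0: P̄ = F·P·Fᵀ + Q = [53 0 27; 0 2 0; 27 0 64]
step 0: y = z − H·x̄ = [-17, -12]
step 0: S = H·P̄·Hᵀ + R = [1058 426; 426 215]
step 0: K = P̄·Hᵀ·S⁻¹ = [639/45994 10705/22997; 426/22997 -1058/22997; 1687/3538 -1227/1769]
step 0: x' = x̄ + K·y = [54175/45994, 5454/22997, -9845/3538]
step 0: P' = (I − K·H)·P̄ = [32115/45994 21410/22997 -3681/3538; 21410/22997 43878/22997 -2454/1769; -3681/3538 -2454/1769 6365/3538]
step 1: x̄ = F·x = [116169/22997, 0, 451219/45994]
step 1: P̄ = F·P·Fᵀ + Q = [285011/22997 0 529593/22997; 0 2 0; 529593/22997 0 3658445/45994]
step 1: y = z − H·x̄ = [-845720/22997, -163347/22997]
step 1: S = H·P̄·Hᵀ + R = [16260102/22997 3828438/22997; 3828438/22997 1209035/22997]
step 1: K = P̄·Hᵀ·S⁻¹ = [70897/2685318 173591/447553; 141794/4027977 -66914/447553; 49768438/108755379 -2308030/4027977]
step 1: x' = x̄ + K·y = [1779760/1342659, -936914/4027977, -641357807/217510758]
step 1: P' = (I − K·H)·P̄ = [520773/895106 347182/447553 -1154015/1342659; 347182/447553 761278/447553 -4616060/4027977; -1154015/1342659 -4616060/4027977 330194083/217510758]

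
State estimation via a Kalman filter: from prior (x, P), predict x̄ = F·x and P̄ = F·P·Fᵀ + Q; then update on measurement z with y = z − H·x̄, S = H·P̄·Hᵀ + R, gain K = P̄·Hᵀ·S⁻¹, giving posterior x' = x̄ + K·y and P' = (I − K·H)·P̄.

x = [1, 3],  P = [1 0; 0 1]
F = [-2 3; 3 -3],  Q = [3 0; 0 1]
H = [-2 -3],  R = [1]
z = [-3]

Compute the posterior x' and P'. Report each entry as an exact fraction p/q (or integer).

x̄ = F·x = [7, -6]
P̄ = F·P·Fᵀ + Q = [16 -15; -15 19]
y = z − H·x̄ = [-7]
S = H·P̄·Hᵀ + R = [56]
K = P̄·Hᵀ·S⁻¹ = [13/56; -27/56]
x' = x̄ + K·y = [43/8, -21/8]
P' = (I − K·H)·P̄ = [727/56 -489/56; -489/56 335/56]

x' = [43/8, -21/8]
P' = [727/56 -489/56; -489/56 335/56]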